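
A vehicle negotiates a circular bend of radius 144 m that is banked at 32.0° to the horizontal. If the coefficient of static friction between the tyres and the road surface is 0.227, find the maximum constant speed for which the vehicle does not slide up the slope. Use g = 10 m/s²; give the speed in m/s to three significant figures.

37.8 m/s

At the maximum speed, friction acts down the slope at its limiting value f = μN. Radially (horizontal, toward centre): N sinθ + μN cosθ = mv²/r. Vertically: N cosθ − μN sinθ = mg.
Dividing: v² = r g (sinθ + μcosθ)/(cosθ − μsinθ).
sinθ + μcosθ = 0.5299 + 0.227×0.8480 = 0.7224; cosθ − μsinθ = 0.8480 − 0.227×0.5299 = 0.7278.
v² = 144 × 10.0 × 0.7224/0.7278 = 1429 m²/s², so v = 37.81 m/s.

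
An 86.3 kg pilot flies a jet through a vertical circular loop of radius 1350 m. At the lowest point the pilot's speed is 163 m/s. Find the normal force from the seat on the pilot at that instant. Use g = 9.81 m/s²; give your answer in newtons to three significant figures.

2550 N

At the lowest point, N points up (toward the centre) and the weight mg points down (away from the centre), so the net inward force is N − mg = mv²/r.
N = m(v²/r + g) = 86.3 × ((163)²/1350 + 9.81) = 86.3 × (19.68 + 9.81) = 86.3 × 29.49 = 2545 N.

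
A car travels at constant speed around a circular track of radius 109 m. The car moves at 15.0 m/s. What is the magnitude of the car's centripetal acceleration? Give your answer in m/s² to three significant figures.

2.06 m/s²

a_c = v²/r = (15.00)²/109 = 225.0/109 = 2.064 m/s².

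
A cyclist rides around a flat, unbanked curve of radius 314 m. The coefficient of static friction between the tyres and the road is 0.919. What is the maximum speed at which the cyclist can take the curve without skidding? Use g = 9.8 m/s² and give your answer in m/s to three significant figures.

53.2 m/s

On a flat curve, static friction is the only horizontal force, so it must supply the full centripetal force: μ_s m g = m v²/r.
Mass cancels: v_max = √(μ_s g r) = √(0.919 × 9.8 × 314) = √2828 = 53.18 m/s.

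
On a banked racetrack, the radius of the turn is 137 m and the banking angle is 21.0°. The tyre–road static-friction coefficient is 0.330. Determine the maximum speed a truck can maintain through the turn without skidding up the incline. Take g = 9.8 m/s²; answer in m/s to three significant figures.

At the maximum speed, friction acts down the slope at its limiting value f = μN. Radially (horizontal, toward centre): N sinθ + μN cosθ = mv²/r. Vertically: N cosθ − μN sinθ = mg.
Dividing: v² = r g (sinθ + μcosθ)/(cosθ − μsinθ).
sinθ + μcosθ = 0.3584 + 0.330×0.9336 = 0.6664; cosθ − μsinθ = 0.9336 − 0.330×0.3584 = 0.8153.
v² = 137 × 9.8 × 0.6664/0.8153 = 1097 m²/s², so v = 33.13 m/s.

33.1 m/s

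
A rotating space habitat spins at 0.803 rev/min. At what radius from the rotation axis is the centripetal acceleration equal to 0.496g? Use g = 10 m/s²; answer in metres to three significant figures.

701 m

ω = 0.803 rev/min × 2π/60 = 0.08409 rad/s.
a_c = ω²r = 0.496g ⇒ r = 0.496 × 10.0 / (0.08409)² = 4.960/0.007071 = 701.4 m.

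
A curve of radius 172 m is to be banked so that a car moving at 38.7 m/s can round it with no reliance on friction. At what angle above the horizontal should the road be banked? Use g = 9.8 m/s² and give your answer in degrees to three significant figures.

With no friction, the horizontal component of the normal force provides the centripetal force: N sinθ = mv²/r, while N cosθ = mg vertically.
Dividing: tanθ = v²/(r g) = (38.7)²/(172 × 9.8) = 1498/1686 = 0.8885.
θ = arctan(0.8885) = 41.62°.

41.6°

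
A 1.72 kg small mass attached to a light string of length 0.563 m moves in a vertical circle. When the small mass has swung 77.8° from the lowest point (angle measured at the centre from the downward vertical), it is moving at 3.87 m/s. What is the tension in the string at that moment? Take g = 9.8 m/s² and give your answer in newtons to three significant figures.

Take the radial direction toward the centre of the circle as positive. The component of the weight along the string toward the centre is −mg cos φ (φ measured from the bottom), so Newton's second law along the string gives T − mg cos φ = m v²/r.
cos 77.8° = 0.2113, so T = m(v²/r + g cos φ) = 1.72 × ((3.87)²/0.563 + 9.8 × 0.2113) = 1.72 × (26.60 + (2.071)) = 1.72 × 28.67 = 49.32 N.

49.3 N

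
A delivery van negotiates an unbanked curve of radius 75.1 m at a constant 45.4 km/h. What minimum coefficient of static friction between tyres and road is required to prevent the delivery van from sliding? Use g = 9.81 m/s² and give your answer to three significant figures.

0.216

v = 45.4/3.6 = 12.61 m/s.
Friction provides the centripetal force: μ_s m g = m v²/r, so μ_s = v²/(g r) = (12.61)²/(9.81 × 75.1) = 159.0/736.7 = 0.2159.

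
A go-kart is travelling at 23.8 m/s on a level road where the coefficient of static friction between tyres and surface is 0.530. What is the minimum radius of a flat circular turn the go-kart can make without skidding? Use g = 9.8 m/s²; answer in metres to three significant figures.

109 m

At the limit, μ_s m g = m v²/r, so r_min = v²/(μ_s g) = (23.8)²/(0.530 × 9.8) = 566.4/5.194 = 109.1 m.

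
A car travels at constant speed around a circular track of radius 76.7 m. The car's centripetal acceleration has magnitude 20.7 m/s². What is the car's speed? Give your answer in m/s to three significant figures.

a_c = v²/r ⇒ v = √(a_c · r) = √(20.7 × 76.7) = √1588 = 39.85 m/s.

39.8 m/s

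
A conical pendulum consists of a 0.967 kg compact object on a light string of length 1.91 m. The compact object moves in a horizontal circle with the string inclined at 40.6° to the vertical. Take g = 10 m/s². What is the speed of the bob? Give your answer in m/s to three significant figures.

3.26 m/s

The radius of the circle is r = L sinθ = 1.91 × sin 40.6° = 1.243 m.
Horizontally T sinθ = mv²/r and vertically T cosθ = mg, so tanθ = v²/(rg).
v = √(r g tanθ) = √(1.243 × 10.0 × 0.8571) = √10.65 = 3.264 m/s.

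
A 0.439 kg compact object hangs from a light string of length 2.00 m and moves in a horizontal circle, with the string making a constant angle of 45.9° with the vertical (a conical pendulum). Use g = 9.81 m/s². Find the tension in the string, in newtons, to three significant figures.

6.19 N

Vertically the bob has no acceleration, so T cosθ = mg.
T = mg/cosθ = 0.439 × 9.81 / cos 45.9° = 4.307/0.6959 = 6.188 N.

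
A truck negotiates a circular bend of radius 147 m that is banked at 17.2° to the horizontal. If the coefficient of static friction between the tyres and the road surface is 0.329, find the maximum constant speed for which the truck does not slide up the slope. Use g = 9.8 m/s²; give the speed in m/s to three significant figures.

32.0 m/s

At the maximum speed, friction acts down the slope at its limiting value f = μN. Radially (horizontal, toward centre): N sinθ + μN cosθ = mv²/r. Vertically: N cosθ − μN sinθ = mg.
Dividing: v² = r g (sinθ + μcosθ)/(cosθ − μsinθ).
sinθ + μcosθ = 0.2957 + 0.329×0.9553 = 0.6100; cosθ − μsinθ = 0.9553 − 0.329×0.2957 = 0.8580.
v² = 147 × 9.8 × 0.6100/0.8580 = 1024 m²/s², so v = 32.00 m/s.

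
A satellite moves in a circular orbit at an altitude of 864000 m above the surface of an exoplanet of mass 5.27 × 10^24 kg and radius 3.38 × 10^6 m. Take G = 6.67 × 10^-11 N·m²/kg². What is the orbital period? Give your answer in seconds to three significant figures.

2930 s

r = R + h = 3.38 × 10^6 + 864000 = 4.244 × 10^6 m. Gravity provides the centripetal force: G M m / r² = m v² / r ⇒ v = √(GM/r) = 9101 m/s.
T = 2πr/v = 2π × 4.244 × 10^6 / 9101 = 2930 s.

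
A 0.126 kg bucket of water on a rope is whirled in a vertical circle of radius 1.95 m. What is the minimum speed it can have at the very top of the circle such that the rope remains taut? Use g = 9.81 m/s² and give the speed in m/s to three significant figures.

4.37 m/s

At the top, both weight mg and T point toward the centre: T + mg = mv²/r.
At minimum speed T → 0, so mg = mv_min²/r ⇒ v_min = √(g r) = √(9.81 × 1.95) = 4.374 m/s.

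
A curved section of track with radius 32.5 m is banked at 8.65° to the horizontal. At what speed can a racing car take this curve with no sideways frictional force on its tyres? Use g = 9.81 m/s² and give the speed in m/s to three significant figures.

6.96 m/s

On a frictionless banked curve, N sinθ = mv²/r and N cosθ = mg, so tanθ = v²/(rg).
v = √(r g tanθ) = √(32.5 × 9.81 × tan 8.65°) = √(32.5 × 9.81 × 0.1521) = √48.50 = 6.964 m/s.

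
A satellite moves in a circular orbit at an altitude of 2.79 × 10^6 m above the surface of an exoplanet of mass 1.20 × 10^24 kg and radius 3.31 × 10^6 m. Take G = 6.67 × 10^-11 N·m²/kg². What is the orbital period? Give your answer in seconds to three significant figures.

r = R + h = 3.31 × 10^6 + 2.79 × 10^6 = 6.100 × 10^6 m. Gravity provides the centripetal force: G M m / r² = m v² / r ⇒ v = √(GM/r) = 3622 m/s.
T = 2πr/v = 2π × 6.100 × 10^6 / 3622 = 10580 s.

10600 s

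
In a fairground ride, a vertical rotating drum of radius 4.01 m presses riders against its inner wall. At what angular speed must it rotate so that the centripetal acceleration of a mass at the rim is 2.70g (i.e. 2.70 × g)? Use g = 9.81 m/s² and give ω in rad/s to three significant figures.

Centripetal acceleration a_c = ω²r. Setting ω²r = 2.70g:
ω = √(2.70g / r) = √(2.70 × 9.81 / 4.01) = √6.605 = 2.570 rad/s.

2.57 rad/s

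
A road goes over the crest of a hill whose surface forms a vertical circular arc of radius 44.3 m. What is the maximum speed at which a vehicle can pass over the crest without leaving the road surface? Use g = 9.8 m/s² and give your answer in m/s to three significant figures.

20.8 m/s

At the crest the centre of the circle is below the vehicle, so the net downward (centripetal) force is mg − N = mv²/r.
The vehicle leaves the road when N → 0, giving v_max = √(g r) = √(9.8 × 44.3) = 20.84 m/s.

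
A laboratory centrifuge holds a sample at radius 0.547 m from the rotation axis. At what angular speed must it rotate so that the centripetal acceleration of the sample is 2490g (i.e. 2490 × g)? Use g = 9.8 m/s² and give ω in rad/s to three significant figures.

Centripetal acceleration a_c = ω²r. Setting ω²r = 2490g:
ω = √(2490g / r) = √(2490 × 9.8 / 0.547) = √44610 = 211.2 rad/s.

211 rad/s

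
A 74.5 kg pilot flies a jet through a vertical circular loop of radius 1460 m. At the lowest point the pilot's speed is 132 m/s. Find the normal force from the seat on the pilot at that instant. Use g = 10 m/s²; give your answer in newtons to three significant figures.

At the lowest point, N points up (toward the centre) and the weight mg points down (away from the centre), so the net inward force is N − mg = mv²/r.
N = m(v²/r + g) = 74.5 × ((132)²/1460 + 10.0) = 74.5 × (11.93 + 10.0) = 74.5 × 21.93 = 1634 N.

1630 N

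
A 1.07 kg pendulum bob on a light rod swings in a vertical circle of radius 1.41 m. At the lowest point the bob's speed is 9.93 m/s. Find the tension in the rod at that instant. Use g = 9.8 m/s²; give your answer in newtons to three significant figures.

85.3 N

At the lowest point, T points up (toward the centre) and the weight mg points down (away from the centre), so the net inward force is T − mg = mv²/r.
T = m(v²/r + g) = 1.07 × ((9.93)²/1.41 + 9.8) = 1.07 × (69.93 + 9.8) = 1.07 × 79.73 = 85.31 N.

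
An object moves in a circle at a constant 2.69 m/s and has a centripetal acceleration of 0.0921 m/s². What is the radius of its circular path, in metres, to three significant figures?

a_c = v²/r ⇒ r = v²/a_c = (2.69)²/0.0921 = 7.236/0.0921 = 78.57 m.

78.6 m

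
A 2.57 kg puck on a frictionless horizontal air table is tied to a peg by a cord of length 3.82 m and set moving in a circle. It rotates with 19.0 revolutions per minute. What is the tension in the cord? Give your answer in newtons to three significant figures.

ω = 19.0 rev/min × 2π/60 = 1.990 rad/s, so v = ωr = 1.990 × 3.82 = 7.601 m/s.
The tension is the only horizontal force, so it supplies the full centripetal force: T = m v²/r = 2.57 × (7.601)²/3.82 = 2.57 × 57.77/3.82 = 38.87 N.

38.9 N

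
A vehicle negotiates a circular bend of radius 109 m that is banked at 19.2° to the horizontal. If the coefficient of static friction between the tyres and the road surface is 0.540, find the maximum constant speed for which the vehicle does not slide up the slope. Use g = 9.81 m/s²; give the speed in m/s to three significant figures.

At the maximum speed, friction acts down the slope at its limiting value f = μN. Radially (horizontal, toward centre): N sinθ + μN cosθ = mv²/r. Vertically: N cosθ − μN sinθ = mg.
Dividing: v² = r g (sinθ + μcosθ)/(cosθ − μsinθ).
sinθ + μcosθ = 0.3289 + 0.540×0.9444 = 0.8388; cosθ − μsinθ = 0.9444 − 0.540×0.3289 = 0.7668.
v² = 109 × 9.81 × 0.8388/0.7668 = 1170 m²/s², so v = 34.20 m/s.

34.2 m/s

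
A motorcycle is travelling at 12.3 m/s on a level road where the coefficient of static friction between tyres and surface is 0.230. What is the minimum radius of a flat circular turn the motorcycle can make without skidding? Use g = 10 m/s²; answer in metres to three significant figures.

65.8 m

At the limit, μ_s m g = m v²/r, so r_min = v²/(μ_s g) = (12.3)²/(0.230 × 10.0) = 151.3/2.300 = 65.78 m.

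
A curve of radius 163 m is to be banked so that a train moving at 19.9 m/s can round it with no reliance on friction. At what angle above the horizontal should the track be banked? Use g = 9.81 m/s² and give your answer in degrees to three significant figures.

For a frictionless banked turn: horizontally N sinθ = mv²/r and vertically N cosθ = mg.
Dividing: tanθ = v²/(r g) = (19.9)²/(163 × 9.81) = 396.0/1599 = 0.2477.
θ = arctan(0.2477) = 13.91°.

13.9°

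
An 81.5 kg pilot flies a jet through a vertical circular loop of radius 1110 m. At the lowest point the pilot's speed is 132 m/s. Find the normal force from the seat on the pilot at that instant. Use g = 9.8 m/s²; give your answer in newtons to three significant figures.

2080 N

At the lowest point, N points up (toward the centre) and the weight mg points down (away from the centre), so the net inward force is N − mg = mv²/r.
N = m(v²/r + g) = 81.5 × ((132)²/1110 + 9.8) = 81.5 × (15.70 + 9.8) = 81.5 × 25.50 = 2078 N.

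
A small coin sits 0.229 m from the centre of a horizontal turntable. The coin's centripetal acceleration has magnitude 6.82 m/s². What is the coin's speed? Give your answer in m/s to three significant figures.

1.25 m/s

a_c = v²/r ⇒ v = √(a_c · r) = √(6.82 × 0.229) = √1.562 = 1.250 m/s.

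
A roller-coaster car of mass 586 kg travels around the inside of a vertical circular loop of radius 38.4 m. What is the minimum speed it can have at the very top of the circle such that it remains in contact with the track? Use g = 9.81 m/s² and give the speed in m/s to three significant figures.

At the highest point the centre is directly below, so both the weight and N act inward: N + mg = mv²/r.
At minimum speed N → 0, so mg = mv_min²/r ⇒ v_min = √(g r) = √(9.81 × 38.4) = 19.41 m/s.

19.4 m/s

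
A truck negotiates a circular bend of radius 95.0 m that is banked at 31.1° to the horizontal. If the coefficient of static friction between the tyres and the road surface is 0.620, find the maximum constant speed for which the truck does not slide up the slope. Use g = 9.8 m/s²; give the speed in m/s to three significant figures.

At the maximum speed, friction acts down the slope at its limiting value f = μN. Radially (horizontal, toward centre): N sinθ + μN cosθ = mv²/r. Vertically: N cosθ − μN sinθ = mg.
Dividing: v² = r g (sinθ + μcosθ)/(cosθ − μsinθ).
sinθ + μcosθ = 0.5165 + 0.620×0.8563 = 1.047; cosθ − μsinθ = 0.8563 − 0.620×0.5165 = 0.5360.
v² = 95.0 × 9.8 × 1.047/0.5360 = 1819 m²/s², so v = 42.65 m/s.

42.7 m/s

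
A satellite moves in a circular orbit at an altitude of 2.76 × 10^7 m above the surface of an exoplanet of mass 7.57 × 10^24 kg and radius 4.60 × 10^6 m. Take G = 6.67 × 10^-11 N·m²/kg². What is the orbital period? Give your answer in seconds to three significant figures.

r = R + h = 4.60 × 10^6 + 2.76 × 10^7 = 3.220 × 10^7 m. Gravity provides the centripetal force: G M m / r² = m v² / r ⇒ v = √(GM/r) = 3960 m/s.
T = 2πr/v = 2π × 3.220 × 10^7 / 3960 = 51090 s.

51100 s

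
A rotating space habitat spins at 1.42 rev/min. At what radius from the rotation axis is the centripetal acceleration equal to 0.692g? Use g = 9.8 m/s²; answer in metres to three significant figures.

307 m

ω = 1.42 rev/min × 2π/60 = 0.1487 rad/s.
a_c = ω²r = 0.692g ⇒ r = 0.692 × 9.8 / (0.1487)² = 6.782/0.02211 = 306.7 m.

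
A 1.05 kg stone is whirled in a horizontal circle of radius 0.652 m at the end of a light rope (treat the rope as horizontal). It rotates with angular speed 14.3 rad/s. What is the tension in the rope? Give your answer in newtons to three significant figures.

v = ωr = 14.3 × 0.652 = 9.324 m/s.
The tension is the only horizontal force, so it supplies the full centripetal force: T = m v²/r = 1.05 × (9.324)²/0.652 = 1.05 × 86.93/0.652 = 140.0 N.

140 N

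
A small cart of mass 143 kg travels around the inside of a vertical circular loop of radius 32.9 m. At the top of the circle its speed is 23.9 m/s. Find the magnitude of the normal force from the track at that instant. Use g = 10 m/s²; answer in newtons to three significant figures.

At the top, both N and the weight mg point inward (toward the centre), so N + mg = mv²/r.
N = m(v²/r − g) = 143 × ((23.9)²/32.9 − 10.0) = 143 × (17.36 − 10.0) = 143 × 7.362 = 1053 N.

1050 N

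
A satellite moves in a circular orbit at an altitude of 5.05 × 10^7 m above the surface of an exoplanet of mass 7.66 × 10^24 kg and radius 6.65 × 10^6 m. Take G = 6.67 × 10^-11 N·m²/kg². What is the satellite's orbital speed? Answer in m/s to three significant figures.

2990 m/s

Orbital radius r = R + h = 6.65 × 10^6 + 5.05 × 10^7 = 5.715 × 10^7 m.
Gravity supplies the centripetal force: G M m / r² = m v² / r, so v = √(GM/r).
v = √(6.67 × 10^-11 × 7.66 × 10^24 / 5.715 × 10^7) = √(8.940 × 10^6) = 2990 m/s.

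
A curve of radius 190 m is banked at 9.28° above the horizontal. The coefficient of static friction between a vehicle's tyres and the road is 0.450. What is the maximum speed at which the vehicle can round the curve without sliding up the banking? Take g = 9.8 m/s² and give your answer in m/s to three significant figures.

At the maximum speed, friction acts down the slope at its limiting value f = μN. Radially (horizontal, toward centre): N sinθ + μN cosθ = mv²/r. Vertically: N cosθ − μN sinθ = mg.
Dividing: v² = r g (sinθ + μcosθ)/(cosθ − μsinθ).
sinθ + μcosθ = 0.1613 + 0.450×0.9869 = 0.6054; cosθ − μsinθ = 0.9869 − 0.450×0.1613 = 0.9143.
v² = 190 × 9.8 × 0.6054/0.9143 = 1233 m²/s², so v = 35.11 m/s.

35.1 m/s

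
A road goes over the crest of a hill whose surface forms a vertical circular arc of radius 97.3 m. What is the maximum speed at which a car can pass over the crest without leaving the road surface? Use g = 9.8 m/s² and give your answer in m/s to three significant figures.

30.9 m/s

At the crest the centre of the circle is below the car, so the net downward (centripetal) force is mg − N = mv²/r.
The car leaves the road when N → 0, giving v_max = √(g r) = √(9.8 × 97.3) = 30.88 m/s.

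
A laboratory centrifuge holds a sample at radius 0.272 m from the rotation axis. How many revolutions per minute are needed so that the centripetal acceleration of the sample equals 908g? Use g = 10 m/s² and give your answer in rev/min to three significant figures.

Require ω²r = 908g, so ω = √(908 × 10.0/0.272) = 182.7 rad/s.
In rev/min: ω × 60/(2π) = 182.7 × 60/(2π) = 1745 rev/min.

1740 rev/min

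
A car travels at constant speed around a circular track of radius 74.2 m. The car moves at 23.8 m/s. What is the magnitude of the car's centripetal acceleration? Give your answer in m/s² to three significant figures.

7.63 m/s²

a_c = v²/r = (23.80)²/74.2 = 566.4/74.2 = 7.634 m/s².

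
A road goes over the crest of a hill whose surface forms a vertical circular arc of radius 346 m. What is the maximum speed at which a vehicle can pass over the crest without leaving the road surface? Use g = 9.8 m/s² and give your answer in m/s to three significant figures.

58.2 m/s

At the crest the centre of the circle is below the vehicle, so the net downward (centripetal) force is mg − N = mv²/r.
The vehicle leaves the road when N → 0, giving v_max = √(g r) = √(9.8 × 346) = 58.23 m/s.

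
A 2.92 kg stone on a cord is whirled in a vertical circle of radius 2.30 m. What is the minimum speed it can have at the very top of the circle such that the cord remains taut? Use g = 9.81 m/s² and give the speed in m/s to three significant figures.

At the highest point the centre is directly below, so both the weight and T act inward: T + mg = mv²/r.
At minimum speed T → 0, so mg = mv_min²/r ⇒ v_min = √(g r) = √(9.81 × 2.30) = 4.750 m/s.

4.75 m/s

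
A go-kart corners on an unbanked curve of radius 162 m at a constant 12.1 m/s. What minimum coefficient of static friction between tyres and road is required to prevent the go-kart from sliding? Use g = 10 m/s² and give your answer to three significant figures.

Friction provides the centripetal force: μ_s m g = m v²/r, so μ_s = v²/(g r) = (12.10)²/(10.0 × 162) = 146.4/1620 = 0.09038.

0.0904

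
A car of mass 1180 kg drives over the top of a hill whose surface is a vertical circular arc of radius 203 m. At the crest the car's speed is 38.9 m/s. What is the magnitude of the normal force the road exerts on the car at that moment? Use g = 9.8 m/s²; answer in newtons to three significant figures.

At the crest the centripetal acceleration points downward (toward the centre of the arc), so mg − N = mv²/r.
N = m(g − v²/r) = 1180 × (9.8 − (38.9)²/203) = 1180 × (9.8 − 7.454) = 1180 × 2.346 = 2768 N.

2770 N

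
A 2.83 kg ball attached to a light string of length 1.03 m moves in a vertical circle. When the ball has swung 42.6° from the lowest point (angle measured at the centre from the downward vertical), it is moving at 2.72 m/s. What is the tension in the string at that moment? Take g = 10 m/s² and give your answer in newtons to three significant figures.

41.2 N

Take the radial direction toward the centre of the circle as positive. The component of the weight along the string toward the centre is −mg cos φ (φ measured from the bottom), so Newton's second law along the string gives T − mg cos φ = m v²/r.
cos 42.6° = 0.7361, so T = m(v²/r + g cos φ) = 2.83 × ((2.72)²/1.03 + 10.0 × 0.7361) = 2.83 × (7.183 + (7.361)) = 2.83 × 14.54 = 41.16 N.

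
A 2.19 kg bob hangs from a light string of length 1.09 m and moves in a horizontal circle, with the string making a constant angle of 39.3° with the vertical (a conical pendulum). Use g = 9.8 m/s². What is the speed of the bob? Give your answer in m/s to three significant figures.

The radius of the circle is r = L sinθ = 1.09 × sin 39.3° = 0.6904 m.
Horizontally T sinθ = mv²/r and vertically T cosθ = mg, so tanθ = v²/(rg).
v = √(r g tanθ) = √(0.6904 × 9.8 × 0.8185) = √5.538 = 2.353 m/s.

2.35 m/s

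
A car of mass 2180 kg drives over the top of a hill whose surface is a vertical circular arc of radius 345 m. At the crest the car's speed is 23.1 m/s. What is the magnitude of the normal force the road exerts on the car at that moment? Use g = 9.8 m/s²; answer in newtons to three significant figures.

At the crest the centripetal acceleration points downward (toward the centre of the arc), so mg − N = mv²/r.
N = m(g − v²/r) = 2180 × (9.8 − (23.1)²/345) = 2180 × (9.8 − 1.547) = 2180 × 8.253 = 17990 N.

18000 N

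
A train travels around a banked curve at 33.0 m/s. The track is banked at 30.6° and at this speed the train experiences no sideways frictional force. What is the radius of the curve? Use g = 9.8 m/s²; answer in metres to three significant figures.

188 m

Frictionless banking: tanθ = v²/(rg), so r = v²/(g tanθ).
r = (33.0)²/(9.8 × tan 30.6°) = 1089/(9.8 × 0.5914) = 1089/5.796 = 187.9 m.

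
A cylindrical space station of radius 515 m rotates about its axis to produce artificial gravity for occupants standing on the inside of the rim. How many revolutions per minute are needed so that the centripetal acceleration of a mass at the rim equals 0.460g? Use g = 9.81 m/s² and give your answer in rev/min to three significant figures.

Require ω²r = 0.460g, so ω = √(0.460 × 9.81/515) = 0.09361 rad/s.
In rev/min: ω × 60/(2π) = 0.09361 × 60/(2π) = 0.8939 rev/min.

0.894 rev/min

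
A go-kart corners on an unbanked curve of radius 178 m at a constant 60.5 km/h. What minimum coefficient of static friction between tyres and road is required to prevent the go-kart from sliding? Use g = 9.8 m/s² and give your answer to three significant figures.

0.162

v = 60.5/3.6 = 16.81 m/s.
Friction provides the centripetal force: μ_s m g = m v²/r, so μ_s = v²/(g r) = (16.81)²/(9.8 × 178) = 282.4/1744 = 0.1619.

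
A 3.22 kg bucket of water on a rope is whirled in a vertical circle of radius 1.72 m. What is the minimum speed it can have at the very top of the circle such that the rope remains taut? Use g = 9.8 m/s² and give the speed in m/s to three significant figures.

4.11 m/s

At the top, both weight mg and T point toward the centre: T + mg = mv²/r.
At minimum speed T → 0, so mg = mv_min²/r ⇒ v_min = √(g r) = √(9.8 × 1.72) = 4.106 m/s.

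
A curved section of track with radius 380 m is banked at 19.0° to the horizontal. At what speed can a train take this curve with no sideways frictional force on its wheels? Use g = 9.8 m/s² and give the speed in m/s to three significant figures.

35.8 m/s

On a frictionless banked curve, N sinθ = mv²/r and N cosθ = mg, so tanθ = v²/(rg).
v = √(r g tanθ) = √(380 × 9.8 × tan 19.0°) = √(380 × 9.8 × 0.3443) = √1282 = 35.81 m/s.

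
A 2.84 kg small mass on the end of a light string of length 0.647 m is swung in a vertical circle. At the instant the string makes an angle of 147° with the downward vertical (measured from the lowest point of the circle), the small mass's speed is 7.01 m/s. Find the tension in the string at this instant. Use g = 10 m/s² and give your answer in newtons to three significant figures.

192 N

Take the radial direction toward the centre of the circle as positive. The component of the weight along the string toward the centre is −mg cos φ (φ measured from the bottom), so Newton's second law along the string gives T − mg cos φ = m v²/r.
cos 147° = -0.8387, so T = m(v²/r + g cos φ) = 2.84 × ((7.01)²/0.647 + 10.0 × -0.8387) = 2.84 × (75.95 + (-8.387)) = 2.84 × 67.56 = 191.9 N.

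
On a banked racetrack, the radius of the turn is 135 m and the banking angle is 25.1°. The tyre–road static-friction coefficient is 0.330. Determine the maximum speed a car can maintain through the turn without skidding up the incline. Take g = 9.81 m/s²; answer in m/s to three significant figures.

35.4 m/s

At the maximum speed, friction acts down the slope at its limiting value f = μN. Radially (horizontal, toward centre): N sinθ + μN cosθ = mv²/r. Vertically: N cosθ − μN sinθ = mg.
Dividing: v² = r g (sinθ + μcosθ)/(cosθ − μsinθ).
sinθ + μcosθ = 0.4242 + 0.330×0.9056 = 0.7230; cosθ − μsinθ = 0.9056 − 0.330×0.4242 = 0.7656.
v² = 135 × 9.81 × 0.7230/0.7656 = 1251 m²/s², so v = 35.37 m/s.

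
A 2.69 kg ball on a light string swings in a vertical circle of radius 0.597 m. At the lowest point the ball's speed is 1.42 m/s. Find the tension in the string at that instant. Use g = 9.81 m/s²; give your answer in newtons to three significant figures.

35.5 N

At the lowest point, T points up (toward the centre) and the weight mg points down (away from the centre), so the net inward force is T − mg = mv²/r.
T = m(v²/r + g) = 2.69 × ((1.42)²/0.597 + 9.81) = 2.69 × (3.378 + 9.81) = 2.69 × 13.19 = 35.47 N.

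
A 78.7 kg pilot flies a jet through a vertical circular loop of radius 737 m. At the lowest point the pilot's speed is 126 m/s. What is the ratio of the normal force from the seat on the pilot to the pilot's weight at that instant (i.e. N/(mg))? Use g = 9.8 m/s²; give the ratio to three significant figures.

3.20

At the bottom, N − mg = mv²/r, so N = m(v²/r + g) and N/(mg) = v²/(rg) + 1 = (126)²/(737 × 9.8) + 1 = 2.198 + 1 = 3.198.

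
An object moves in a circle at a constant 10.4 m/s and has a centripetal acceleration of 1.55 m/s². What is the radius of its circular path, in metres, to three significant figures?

a_c = v²/r ⇒ r = v²/a_c = (10.4)²/1.55 = 108.2/1.55 = 69.78 m.

69.8 m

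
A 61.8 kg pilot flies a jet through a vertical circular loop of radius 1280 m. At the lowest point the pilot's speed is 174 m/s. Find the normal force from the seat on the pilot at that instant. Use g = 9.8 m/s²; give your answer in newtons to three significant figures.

2070 N

At the lowest point, N points up (toward the centre) and the weight mg points down (away from the centre), so the net inward force is N − mg = mv²/r.
N = m(v²/r + g) = 61.8 × ((174)²/1280 + 9.8) = 61.8 × (23.65 + 9.8) = 61.8 × 33.45 = 2067 N.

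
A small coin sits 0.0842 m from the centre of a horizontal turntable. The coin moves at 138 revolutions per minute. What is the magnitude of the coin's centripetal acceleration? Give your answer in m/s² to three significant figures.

17.6 m/s²

ω = 138 rev/min × 2π/60 = 14.45 rad/s, so v = ωr = 14.45 × 0.0842 = 1.217 m/s.
a_c = v²/r = (1.217)²/0.0842 = 1.481/0.0842 = 17.58 m/s².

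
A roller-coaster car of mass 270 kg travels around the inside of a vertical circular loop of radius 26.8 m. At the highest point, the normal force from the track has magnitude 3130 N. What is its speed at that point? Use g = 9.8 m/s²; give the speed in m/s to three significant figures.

At the top, N + mg = mv²/r, so v = √(r(N/m + g)) = √(26.8 × (3130/270 + 9.8)) = √(26.8 × 21.39) = √573.3 = 23.94 m/s.

23.9 m/s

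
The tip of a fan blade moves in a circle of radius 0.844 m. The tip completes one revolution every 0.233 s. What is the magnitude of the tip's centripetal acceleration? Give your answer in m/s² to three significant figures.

v = 2πr/T = 2π × 0.844/0.233 = 22.76 m/s.
a_c = v²/r = (22.76)²/0.844 = 518.0/0.844 = 613.7 m/s².

614 m/s²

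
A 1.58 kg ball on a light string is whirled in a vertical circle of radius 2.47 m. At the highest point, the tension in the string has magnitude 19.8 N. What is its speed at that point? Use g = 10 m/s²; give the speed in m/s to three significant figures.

7.46 m/s

At the top, T + mg = mv²/r, so v = √(r(T/m + g)) = √(2.47 × (19.8/1.58 + 10.0)) = √(2.47 × 22.53) = √55.65 = 7.460 m/s.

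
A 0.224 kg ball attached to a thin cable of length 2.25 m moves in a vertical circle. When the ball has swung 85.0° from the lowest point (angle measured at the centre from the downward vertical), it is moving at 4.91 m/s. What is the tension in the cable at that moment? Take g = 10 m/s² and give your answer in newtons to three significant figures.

Take the radial direction toward the centre of the circle as positive. The component of the weight along the string toward the centre is −mg cos φ (φ measured from the bottom), so Newton's second law along the string gives T − mg cos φ = m v²/r.
cos 85.0° = 0.08716, so T = m(v²/r + g cos φ) = 0.224 × ((4.91)²/2.25 + 10.0 × 0.08716) = 0.224 × (10.71 + (0.8716)) = 0.224 × 11.59 = 2.595 N.

2.60 N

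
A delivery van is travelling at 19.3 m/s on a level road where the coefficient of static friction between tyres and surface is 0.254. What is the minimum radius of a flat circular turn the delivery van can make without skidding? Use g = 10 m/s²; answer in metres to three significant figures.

At the limit, μ_s m g = m v²/r, so r_min = v²/(μ_s g) = (19.3)²/(0.254 × 10.0) = 372.5/2.540 = 146.6 m.

147 m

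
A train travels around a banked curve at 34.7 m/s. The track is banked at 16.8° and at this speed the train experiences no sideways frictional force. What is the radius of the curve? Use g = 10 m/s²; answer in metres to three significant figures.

399 m

Frictionless banking: tanθ = v²/(rg), so r = v²/(g tanθ).
r = (34.7)²/(10.0 × tan 16.8°) = 1204/(10.0 × 0.3019) = 1204/3.019 = 398.8 m.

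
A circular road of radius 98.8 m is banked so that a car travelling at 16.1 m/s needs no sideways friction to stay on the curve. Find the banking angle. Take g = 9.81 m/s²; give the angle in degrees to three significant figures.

15.0°

For a frictionless banked turn: horizontally N sinθ = mv²/r and vertically N cosθ = mg.
Dividing: tanθ = v²/(r g) = (16.1)²/(98.8 × 9.81) = 259.2/969.2 = 0.2674.
θ = arctan(0.2674) = 14.97°.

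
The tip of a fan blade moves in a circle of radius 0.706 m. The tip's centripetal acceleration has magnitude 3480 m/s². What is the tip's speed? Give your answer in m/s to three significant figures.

a_c = v²/r ⇒ v = √(a_c · r) = √(3480 × 0.706) = √2457 = 49.57 m/s.

49.6 m/s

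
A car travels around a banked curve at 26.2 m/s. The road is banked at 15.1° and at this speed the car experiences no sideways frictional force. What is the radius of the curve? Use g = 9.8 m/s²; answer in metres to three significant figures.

260 m

Frictionless banking: tanθ = v²/(rg), so r = v²/(g tanθ).
r = (26.2)²/(9.8 × tan 15.1°) = 686.4/(9.8 × 0.2698) = 686.4/2.644 = 259.6 m.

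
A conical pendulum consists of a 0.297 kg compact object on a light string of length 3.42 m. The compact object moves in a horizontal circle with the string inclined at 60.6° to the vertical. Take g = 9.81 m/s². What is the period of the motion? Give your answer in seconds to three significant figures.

r = L sinθ = 2.980 m. From T sinθ = mω²r and T cosθ = mg: tanθ = ω²r/g, so ω² = g tanθ / r = g/(L cosθ).
ω = √(g/(L cosθ)) = √(9.81/(3.42 × 0.4909)) = √5.843 = 2.417 rad/s.
Period = 2π/ω = 2.599 s.

2.60 s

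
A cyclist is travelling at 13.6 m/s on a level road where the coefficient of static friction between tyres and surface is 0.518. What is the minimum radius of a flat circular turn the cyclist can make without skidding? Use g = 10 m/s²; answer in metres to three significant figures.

35.7 m

At the limit, μ_s m g = m v²/r, so r_min = v²/(μ_s g) = (13.6)²/(0.518 × 10.0) = 185.0/5.180 = 35.71 m.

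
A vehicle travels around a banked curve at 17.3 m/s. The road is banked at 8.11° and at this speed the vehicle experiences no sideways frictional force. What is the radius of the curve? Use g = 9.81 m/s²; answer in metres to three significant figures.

214 m

Frictionless banking: tanθ = v²/(rg), so r = v²/(g tanθ).
r = (17.3)²/(9.81 × tan 8.11°) = 299.3/(9.81 × 0.1425) = 299.3/1.398 = 214.1 m.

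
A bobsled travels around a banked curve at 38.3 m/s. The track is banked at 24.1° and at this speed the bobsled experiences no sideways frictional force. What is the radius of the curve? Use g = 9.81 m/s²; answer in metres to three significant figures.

334 m

Frictionless banking: tanθ = v²/(rg), so r = v²/(g tanθ).
r = (38.3)²/(9.81 × tan 24.1°) = 1467/(9.81 × 0.4473) = 1467/4.388 = 334.3 m.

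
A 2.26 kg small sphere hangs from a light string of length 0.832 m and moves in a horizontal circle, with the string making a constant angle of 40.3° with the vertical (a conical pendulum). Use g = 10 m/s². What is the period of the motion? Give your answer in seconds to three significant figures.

1.58 s

r = L sinθ = 0.5381 m. From T sinθ = mω²r and T cosθ = mg: tanθ = ω²r/g, so ω² = g tanθ / r = g/(L cosθ).
ω = √(g/(L cosθ)) = √(10.0/(0.832 × 0.7627)) = √15.76 = 3.970 rad/s.
Period = 2π/ω = 1.583 s.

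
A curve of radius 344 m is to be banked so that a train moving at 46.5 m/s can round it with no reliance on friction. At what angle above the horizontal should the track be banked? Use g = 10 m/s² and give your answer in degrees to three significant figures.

32.2°

With no friction, the horizontal component of the normal force provides the centripetal force: N sinθ = mv²/r, while N cosθ = mg vertically.
Dividing: tanθ = v²/(r g) = (46.5)²/(344 × 10.0) = 2162/3440 = 0.6286.
θ = arctan(0.6286) = 32.15°.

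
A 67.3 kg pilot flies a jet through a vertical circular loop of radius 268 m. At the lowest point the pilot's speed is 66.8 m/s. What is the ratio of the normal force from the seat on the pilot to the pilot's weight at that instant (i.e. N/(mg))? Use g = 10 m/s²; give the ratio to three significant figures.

2.67

At the bottom, N − mg = mv²/r, so N = m(v²/r + g) and N/(mg) = v²/(rg) + 1 = (66.8)²/(268 × 10.0) + 1 = 1.665 + 1 = 2.665.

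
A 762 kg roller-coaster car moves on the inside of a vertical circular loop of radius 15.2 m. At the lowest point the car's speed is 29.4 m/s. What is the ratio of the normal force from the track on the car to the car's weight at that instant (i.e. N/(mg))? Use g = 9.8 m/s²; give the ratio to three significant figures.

6.80

At the bottom, N − mg = mv²/r, so N = m(v²/r + g) and N/(mg) = v²/(rg) + 1 = (29.4)²/(15.2 × 9.8) + 1 = 5.803 + 1 = 6.803.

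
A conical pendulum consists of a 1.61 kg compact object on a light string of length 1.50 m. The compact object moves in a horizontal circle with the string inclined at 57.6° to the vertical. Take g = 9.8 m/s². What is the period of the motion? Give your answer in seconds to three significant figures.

r = L sinθ = 1.266 m. From T sinθ = mω²r and T cosθ = mg: tanθ = ω²r/g, so ω² = g tanθ / r = g/(L cosθ).
ω = √(g/(L cosθ)) = √(9.8/(1.50 × 0.5358)) = √12.19 = 3.492 rad/s.
Period = 2π/ω = 1.799 s.

1.80 s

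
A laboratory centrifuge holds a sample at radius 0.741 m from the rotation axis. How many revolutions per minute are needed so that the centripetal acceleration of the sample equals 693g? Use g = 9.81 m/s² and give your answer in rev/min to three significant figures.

Require ω²r = 693g, so ω = √(693 × 9.81/0.741) = 95.78 rad/s.
In rev/min: ω × 60/(2π) = 95.78 × 60/(2π) = 914.7 rev/min.

915 rev/min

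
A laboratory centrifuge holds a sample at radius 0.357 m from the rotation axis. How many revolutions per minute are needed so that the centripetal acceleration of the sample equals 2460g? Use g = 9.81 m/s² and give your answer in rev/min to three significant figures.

2480 rev/min

Require ω²r = 2460g, so ω = √(2460 × 9.81/0.357) = 260.0 rad/s.
In rev/min: ω × 60/(2π) = 260.0 × 60/(2π) = 2483 rev/min.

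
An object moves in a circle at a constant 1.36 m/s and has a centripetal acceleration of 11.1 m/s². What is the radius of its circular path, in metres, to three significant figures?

a_c = v²/r ⇒ r = v²/a_c = (1.36)²/11.1 = 1.850/11.1 = 0.1666 m.

0.167 m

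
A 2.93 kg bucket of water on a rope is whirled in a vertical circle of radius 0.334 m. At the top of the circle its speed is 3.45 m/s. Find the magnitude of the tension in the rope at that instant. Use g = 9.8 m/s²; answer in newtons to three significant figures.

75.7 N

At the top, both T and the weight mg point inward (toward the centre), so T + mg = mv²/r.
T = m(v²/r − g) = 2.93 × ((3.45)²/0.334 − 9.8) = 2.93 × (35.64 − 9.8) = 2.93 × 25.84 = 75.70 N.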